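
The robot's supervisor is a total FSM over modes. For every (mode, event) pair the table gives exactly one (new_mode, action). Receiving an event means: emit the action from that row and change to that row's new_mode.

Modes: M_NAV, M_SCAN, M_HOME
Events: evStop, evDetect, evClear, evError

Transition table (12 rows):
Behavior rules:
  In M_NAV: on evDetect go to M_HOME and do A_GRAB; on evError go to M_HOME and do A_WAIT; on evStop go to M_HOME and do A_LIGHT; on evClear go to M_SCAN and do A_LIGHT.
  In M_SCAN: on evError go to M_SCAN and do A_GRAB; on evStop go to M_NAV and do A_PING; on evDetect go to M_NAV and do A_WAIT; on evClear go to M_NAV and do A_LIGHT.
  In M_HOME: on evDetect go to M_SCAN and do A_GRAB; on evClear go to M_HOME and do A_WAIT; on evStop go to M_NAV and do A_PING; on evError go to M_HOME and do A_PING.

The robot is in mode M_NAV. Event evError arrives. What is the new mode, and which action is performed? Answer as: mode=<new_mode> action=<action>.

current mode = M_NAV; filter table to that mode:
  (M_NAV, evDetect) → (M_HOME, A_GRAB)
  (M_NAV, evError) → (M_HOME, A_WAIT)  ← event matches
  (M_NAV, evStop) → (M_HOME, A_LIGHT)
  (M_NAV, evClear) → (M_SCAN, A_LIGHT)
event = evError selects (M_HOME, A_WAIT)

mode=M_HOME action=A_WAIT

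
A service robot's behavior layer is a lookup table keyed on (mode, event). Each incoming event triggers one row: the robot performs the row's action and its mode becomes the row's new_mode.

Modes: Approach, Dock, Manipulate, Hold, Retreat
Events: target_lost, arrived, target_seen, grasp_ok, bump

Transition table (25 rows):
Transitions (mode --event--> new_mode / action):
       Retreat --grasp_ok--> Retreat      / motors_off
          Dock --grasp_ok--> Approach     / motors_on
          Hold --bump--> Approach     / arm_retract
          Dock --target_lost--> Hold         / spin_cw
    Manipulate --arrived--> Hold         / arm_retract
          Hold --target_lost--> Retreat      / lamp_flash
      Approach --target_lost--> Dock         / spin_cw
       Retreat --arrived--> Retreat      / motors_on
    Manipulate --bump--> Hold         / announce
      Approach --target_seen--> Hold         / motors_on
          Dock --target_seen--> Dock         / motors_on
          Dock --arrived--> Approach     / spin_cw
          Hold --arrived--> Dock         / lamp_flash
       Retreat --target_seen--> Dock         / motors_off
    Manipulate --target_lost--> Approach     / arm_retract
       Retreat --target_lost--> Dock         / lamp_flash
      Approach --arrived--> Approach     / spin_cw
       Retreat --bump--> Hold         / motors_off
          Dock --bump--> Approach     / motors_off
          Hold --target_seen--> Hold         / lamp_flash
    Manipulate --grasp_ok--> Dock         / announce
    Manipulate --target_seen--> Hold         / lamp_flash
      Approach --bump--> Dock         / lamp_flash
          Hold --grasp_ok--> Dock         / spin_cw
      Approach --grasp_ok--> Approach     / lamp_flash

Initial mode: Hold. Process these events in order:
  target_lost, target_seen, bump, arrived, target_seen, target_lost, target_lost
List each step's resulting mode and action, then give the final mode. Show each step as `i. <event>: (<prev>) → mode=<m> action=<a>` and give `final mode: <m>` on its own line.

1. target_lost: (Hold) → mode=Retreat action=lamp_flash
2. target_seen: (Retreat) → mode=Dock action=motors_off
3. bump: (Dock) → mode=Approach action=motors_off
4. arrived: (Approach) → mode=Approach action=spin_cw
5. target_seen: (Approach) → mode=Hold action=motors_on
6. target_lost: (Hold) → mode=Retreat action=lamp_flash
7. target_lost: (Retreat) → mode=Dock action=lamp_flash

final mode: Dock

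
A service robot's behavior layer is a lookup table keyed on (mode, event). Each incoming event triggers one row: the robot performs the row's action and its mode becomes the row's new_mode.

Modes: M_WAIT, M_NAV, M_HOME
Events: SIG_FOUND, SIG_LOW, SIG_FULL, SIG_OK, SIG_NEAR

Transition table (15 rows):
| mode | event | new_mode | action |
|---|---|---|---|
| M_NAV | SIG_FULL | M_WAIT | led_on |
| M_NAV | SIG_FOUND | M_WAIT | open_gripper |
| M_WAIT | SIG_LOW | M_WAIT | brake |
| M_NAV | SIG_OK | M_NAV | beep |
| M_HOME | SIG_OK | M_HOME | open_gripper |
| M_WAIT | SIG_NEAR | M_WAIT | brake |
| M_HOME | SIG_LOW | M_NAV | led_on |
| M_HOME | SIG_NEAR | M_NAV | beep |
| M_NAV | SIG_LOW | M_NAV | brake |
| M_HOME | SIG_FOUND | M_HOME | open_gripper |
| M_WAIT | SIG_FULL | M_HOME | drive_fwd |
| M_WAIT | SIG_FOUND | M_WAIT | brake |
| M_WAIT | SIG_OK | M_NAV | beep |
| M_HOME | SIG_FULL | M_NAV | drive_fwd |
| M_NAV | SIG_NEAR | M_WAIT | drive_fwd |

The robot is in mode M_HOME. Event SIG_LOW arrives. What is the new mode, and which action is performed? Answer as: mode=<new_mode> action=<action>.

current mode = M_HOME; filter table to that mode:
  (M_HOME, SIG_OK) → (M_HOME, open_gripper)
  (M_HOME, SIG_LOW) → (M_NAV, led_on)  ← event matches
  (M_HOME, SIG_NEAR) → (M_NAV, beep)
  (M_HOME, SIG_FOUND) → (M_HOME, open_gripper)
  (M_HOME, SIG_FULL) → (M_NAV, drive_fwd)
event = SIG_LOW selects (M_NAV, led_on)

mode=M_NAV action=led_on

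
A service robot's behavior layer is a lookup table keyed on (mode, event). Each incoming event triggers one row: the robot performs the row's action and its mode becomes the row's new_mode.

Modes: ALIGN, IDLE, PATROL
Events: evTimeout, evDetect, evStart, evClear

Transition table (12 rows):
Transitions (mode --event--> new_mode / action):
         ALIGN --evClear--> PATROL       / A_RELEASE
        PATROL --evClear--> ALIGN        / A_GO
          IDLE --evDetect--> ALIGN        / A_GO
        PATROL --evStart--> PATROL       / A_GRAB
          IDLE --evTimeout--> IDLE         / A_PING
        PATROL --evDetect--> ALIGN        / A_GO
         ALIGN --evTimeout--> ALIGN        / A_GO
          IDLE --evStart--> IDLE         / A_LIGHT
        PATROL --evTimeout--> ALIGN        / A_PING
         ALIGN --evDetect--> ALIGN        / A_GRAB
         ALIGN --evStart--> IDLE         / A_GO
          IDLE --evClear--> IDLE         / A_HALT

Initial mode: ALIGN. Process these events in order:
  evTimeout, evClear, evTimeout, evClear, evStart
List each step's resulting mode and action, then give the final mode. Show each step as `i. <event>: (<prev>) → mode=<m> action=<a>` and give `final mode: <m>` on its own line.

1. evTimeout: (ALIGN) → mode=ALIGN action=A_GO
2. evClear: (ALIGN) → mode=PATROL action=A_RELEASE
3. evTimeout: (PATROL) → mode=ALIGN action=A_PING
4. evClear: (ALIGN) → mode=PATROL action=A_RELEASE
5. evStart: (PATROL) → mode=PATROL action=A_GRAB

final mode: PATROL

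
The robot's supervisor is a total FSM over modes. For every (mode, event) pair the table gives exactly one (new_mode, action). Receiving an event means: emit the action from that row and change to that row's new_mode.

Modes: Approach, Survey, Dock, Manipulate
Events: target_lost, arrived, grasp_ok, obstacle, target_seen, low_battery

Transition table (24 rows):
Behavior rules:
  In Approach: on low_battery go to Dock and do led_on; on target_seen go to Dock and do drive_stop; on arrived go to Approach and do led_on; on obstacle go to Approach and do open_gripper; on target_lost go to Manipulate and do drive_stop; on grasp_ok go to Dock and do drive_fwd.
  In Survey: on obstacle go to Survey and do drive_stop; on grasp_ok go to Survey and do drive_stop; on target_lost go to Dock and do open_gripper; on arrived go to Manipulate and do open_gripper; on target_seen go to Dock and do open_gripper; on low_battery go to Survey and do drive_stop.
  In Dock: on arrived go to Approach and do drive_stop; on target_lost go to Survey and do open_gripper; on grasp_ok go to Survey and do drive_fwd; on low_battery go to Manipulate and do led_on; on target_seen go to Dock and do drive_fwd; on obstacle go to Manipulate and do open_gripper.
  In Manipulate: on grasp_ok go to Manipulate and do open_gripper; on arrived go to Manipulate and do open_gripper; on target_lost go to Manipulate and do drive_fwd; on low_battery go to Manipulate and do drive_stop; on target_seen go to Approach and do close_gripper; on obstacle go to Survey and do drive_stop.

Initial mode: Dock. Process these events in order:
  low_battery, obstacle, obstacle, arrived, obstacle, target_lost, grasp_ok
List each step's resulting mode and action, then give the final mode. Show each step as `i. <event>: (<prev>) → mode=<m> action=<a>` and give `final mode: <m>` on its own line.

final mode: Survey

1. low_battery: (Dock) → mode=Manipulate action=led_on
2. obstacle: (Manipulate) → mode=Survey action=drive_stop
3. obstacle: (Survey) → mode=Survey action=drive_stop
4. arrived: (Survey) → mode=Manipulate action=open_gripper
5. obstacle: (Manipulate) → mode=Survey action=drive_stop
6. target_lost: (Survey) → mode=Dock action=open_gripper
7. grasp_ok: (Dock) → mode=Survey action=drive_fwd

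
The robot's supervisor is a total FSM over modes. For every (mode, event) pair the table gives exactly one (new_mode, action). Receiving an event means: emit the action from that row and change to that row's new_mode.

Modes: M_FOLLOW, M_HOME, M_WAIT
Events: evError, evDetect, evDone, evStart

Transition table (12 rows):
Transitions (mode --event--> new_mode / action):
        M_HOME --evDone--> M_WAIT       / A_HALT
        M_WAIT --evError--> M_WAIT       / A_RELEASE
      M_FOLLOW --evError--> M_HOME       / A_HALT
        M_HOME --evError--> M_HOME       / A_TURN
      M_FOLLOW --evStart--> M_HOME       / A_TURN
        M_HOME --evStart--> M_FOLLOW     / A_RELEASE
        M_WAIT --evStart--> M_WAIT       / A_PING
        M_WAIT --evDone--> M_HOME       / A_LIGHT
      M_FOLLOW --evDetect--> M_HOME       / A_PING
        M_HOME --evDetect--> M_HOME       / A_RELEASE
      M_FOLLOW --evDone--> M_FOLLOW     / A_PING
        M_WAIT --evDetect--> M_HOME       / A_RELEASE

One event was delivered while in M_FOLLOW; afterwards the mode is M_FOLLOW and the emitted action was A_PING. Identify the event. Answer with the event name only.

try evError: (M_FOLLOW, evError) → (M_HOME, A_HALT)
try evDetect: (M_FOLLOW, evDetect) → (M_HOME, A_PING)
try evDone: (M_FOLLOW, evDone) → (M_FOLLOW, A_PING)  ← matches
try evStart: (M_FOLLOW, evStart) → (M_HOME, A_TURN)

evDone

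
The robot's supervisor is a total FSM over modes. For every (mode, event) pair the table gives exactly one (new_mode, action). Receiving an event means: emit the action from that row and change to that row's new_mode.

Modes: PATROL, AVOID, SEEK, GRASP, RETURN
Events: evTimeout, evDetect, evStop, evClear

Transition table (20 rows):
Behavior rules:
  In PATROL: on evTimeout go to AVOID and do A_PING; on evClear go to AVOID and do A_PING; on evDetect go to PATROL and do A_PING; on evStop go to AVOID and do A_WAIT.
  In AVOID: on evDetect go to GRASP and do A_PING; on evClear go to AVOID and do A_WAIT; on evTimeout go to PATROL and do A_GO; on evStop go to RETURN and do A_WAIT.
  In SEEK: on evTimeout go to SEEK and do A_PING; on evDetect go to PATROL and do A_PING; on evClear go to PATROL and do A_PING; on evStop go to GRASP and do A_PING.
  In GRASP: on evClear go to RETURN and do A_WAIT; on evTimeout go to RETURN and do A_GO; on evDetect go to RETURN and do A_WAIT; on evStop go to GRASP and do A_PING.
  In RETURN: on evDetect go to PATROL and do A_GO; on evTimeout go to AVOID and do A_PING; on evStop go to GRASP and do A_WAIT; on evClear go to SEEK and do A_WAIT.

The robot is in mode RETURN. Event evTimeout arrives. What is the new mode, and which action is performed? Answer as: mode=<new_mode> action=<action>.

mode=AVOID action=A_PING

current mode = RETURN; filter table to that mode:
  (RETURN, evDetect) → (PATROL, A_GO)
  (RETURN, evTimeout) → (AVOID, A_PING)  ← event matches
  (RETURN, evStop) → (GRASP, A_WAIT)
  (RETURN, evClear) → (SEEK, A_WAIT)
event = evTimeout selects (AVOID, A_PING)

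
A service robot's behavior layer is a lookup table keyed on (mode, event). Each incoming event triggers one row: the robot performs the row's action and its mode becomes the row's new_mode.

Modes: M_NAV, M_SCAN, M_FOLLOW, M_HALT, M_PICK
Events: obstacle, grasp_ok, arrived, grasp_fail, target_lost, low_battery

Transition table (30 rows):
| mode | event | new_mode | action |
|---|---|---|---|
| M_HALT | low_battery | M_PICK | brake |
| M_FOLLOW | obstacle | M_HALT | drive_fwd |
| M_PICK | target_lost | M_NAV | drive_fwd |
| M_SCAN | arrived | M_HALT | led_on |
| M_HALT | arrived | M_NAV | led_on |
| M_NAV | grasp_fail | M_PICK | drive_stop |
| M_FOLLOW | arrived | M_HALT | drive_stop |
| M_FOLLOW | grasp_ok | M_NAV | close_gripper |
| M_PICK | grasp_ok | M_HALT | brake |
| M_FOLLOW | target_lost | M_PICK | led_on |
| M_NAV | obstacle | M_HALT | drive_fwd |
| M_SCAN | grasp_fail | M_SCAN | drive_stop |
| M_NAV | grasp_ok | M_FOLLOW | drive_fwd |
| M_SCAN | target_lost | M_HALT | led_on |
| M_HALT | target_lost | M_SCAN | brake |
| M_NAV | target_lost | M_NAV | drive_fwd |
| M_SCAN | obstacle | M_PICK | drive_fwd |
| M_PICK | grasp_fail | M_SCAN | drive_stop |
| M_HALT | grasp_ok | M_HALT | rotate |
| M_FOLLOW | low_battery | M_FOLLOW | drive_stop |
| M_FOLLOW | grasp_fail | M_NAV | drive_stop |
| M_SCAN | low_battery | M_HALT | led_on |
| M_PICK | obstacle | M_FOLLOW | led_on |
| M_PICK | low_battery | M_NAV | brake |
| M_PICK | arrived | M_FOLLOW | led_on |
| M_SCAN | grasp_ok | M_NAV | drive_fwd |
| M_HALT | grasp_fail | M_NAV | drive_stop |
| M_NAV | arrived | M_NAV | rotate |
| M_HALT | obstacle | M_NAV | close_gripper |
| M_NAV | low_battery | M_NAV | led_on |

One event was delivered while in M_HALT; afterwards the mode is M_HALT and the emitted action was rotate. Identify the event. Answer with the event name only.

grasp_ok

try obstacle: (M_HALT, obstacle) → (M_NAV, close_gripper)
try grasp_ok: (M_HALT, grasp_ok) → (M_HALT, rotate)  ← matches
try arrived: (M_HALT, arrived) → (M_NAV, led_on)
try grasp_fail: (M_HALT, grasp_fail) → (M_NAV, drive_stop)
try target_lost: (M_HALT, target_lost) → (M_SCAN, brake)
try low_battery: (M_HALT, low_battery) → (M_PICK, brake)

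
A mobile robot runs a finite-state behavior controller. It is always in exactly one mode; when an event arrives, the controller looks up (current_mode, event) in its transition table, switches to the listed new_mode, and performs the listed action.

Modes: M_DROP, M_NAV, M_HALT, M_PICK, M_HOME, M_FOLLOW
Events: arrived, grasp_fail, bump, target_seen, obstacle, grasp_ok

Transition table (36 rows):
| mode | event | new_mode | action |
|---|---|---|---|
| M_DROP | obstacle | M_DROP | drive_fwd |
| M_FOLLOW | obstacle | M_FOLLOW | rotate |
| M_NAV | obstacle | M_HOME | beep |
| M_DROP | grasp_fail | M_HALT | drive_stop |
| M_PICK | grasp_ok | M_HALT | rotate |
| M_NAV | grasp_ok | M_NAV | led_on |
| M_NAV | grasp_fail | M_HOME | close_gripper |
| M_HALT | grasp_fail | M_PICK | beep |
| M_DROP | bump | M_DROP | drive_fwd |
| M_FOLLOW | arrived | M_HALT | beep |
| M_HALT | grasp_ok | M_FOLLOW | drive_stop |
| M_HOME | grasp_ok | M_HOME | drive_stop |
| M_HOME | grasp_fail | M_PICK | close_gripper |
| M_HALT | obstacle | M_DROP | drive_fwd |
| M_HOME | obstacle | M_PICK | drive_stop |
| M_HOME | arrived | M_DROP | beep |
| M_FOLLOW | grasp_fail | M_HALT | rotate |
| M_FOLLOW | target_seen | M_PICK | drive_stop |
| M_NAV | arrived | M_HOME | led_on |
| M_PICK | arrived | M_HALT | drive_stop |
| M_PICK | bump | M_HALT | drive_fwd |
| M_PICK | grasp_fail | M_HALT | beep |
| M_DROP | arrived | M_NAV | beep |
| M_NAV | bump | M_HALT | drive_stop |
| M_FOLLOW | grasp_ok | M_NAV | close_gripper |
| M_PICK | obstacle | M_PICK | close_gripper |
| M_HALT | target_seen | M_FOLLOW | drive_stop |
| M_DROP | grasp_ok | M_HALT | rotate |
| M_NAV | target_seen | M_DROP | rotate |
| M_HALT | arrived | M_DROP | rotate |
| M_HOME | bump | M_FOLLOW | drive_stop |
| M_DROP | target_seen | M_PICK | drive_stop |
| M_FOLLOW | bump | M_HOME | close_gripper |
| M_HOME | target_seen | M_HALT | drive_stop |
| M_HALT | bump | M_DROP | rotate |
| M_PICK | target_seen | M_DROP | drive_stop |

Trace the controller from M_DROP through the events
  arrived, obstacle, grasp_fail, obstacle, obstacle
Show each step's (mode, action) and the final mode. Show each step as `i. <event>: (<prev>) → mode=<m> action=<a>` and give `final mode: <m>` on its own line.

1. arrived: (M_DROP) → mode=M_NAV action=beep
2. obstacle: (M_NAV) → mode=M_HOME action=beep
3. grasp_fail: (M_HOME) → mode=M_PICK action=close_gripper
4. obstacle: (M_PICK) → mode=M_PICK action=close_gripper
5. obstacle: (M_PICK) → mode=M_PICK action=close_gripper

final mode: M_PICK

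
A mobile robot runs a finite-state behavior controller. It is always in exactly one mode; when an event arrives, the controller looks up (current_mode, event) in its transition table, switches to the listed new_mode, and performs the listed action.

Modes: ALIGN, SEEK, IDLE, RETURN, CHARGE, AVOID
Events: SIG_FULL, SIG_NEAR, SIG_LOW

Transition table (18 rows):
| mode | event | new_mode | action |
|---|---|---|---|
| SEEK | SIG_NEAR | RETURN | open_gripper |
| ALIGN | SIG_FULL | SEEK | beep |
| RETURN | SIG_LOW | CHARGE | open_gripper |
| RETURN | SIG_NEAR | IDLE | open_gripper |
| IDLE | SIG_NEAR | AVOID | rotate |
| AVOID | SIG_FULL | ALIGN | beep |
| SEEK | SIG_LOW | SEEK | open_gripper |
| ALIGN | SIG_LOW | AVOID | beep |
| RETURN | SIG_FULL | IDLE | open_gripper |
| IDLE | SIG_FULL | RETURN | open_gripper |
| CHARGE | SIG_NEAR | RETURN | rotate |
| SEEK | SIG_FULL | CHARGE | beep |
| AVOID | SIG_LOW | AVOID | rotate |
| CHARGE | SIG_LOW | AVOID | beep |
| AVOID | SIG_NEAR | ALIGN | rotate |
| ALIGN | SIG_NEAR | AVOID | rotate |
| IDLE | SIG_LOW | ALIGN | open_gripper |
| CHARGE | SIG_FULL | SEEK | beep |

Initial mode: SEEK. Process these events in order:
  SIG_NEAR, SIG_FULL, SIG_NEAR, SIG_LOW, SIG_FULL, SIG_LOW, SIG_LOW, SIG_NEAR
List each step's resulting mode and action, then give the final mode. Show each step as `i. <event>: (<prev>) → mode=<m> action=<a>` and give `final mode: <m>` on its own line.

1. SIG_NEAR: (SEEK) → mode=RETURN action=open_gripper
2. SIG_FULL: (RETURN) → mode=IDLE action=open_gripper
3. SIG_NEAR: (IDLE) → mode=AVOID action=rotate
4. SIG_LOW: (AVOID) → mode=AVOID action=rotate
5. SIG_FULL: (AVOID) → mode=ALIGN action=beep
6. SIG_LOW: (ALIGN) → mode=AVOID action=beep
7. SIG_LOW: (AVOID) → mode=AVOID action=rotate
8. SIG_NEAR: (AVOID) → mode=ALIGN action=rotate

final mode: ALIGN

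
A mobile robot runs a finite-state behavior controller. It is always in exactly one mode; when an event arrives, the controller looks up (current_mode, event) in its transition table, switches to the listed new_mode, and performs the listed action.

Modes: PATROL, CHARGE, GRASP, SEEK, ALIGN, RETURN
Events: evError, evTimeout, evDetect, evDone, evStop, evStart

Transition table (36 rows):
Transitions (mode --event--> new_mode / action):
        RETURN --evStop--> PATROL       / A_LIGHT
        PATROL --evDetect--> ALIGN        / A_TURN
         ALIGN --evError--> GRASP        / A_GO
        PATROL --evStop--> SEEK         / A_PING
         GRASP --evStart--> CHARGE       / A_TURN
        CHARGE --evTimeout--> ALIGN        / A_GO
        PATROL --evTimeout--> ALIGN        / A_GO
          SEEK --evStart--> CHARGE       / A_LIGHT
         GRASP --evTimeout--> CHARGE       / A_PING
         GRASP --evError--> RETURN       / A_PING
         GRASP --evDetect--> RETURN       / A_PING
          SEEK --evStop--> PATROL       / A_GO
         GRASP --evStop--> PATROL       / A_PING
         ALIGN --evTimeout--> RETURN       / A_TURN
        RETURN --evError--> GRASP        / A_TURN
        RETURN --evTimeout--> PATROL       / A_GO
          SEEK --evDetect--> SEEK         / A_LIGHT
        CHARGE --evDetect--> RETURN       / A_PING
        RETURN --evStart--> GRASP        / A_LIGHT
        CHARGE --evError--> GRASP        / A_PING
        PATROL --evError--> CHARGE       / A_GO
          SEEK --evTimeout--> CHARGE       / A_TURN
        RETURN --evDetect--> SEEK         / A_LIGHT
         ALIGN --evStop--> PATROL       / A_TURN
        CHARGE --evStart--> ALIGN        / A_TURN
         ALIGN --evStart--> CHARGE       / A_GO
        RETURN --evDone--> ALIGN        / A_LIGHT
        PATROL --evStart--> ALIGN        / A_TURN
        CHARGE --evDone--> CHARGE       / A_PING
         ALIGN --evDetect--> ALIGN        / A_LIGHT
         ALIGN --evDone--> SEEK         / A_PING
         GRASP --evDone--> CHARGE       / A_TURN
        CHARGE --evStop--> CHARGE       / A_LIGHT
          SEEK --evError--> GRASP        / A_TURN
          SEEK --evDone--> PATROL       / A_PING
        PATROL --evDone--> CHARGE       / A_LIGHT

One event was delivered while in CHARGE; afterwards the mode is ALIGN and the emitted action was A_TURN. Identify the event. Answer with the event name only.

try evError: (CHARGE, evError) → (GRASP, A_PING)
try evTimeout: (CHARGE, evTimeout) → (ALIGN, A_GO)
try evDetect: (CHARGE, evDetect) → (RETURN, A_PING)
try evDone: (CHARGE, evDone) → (CHARGE, A_PING)
try evStop: (CHARGE, evStop) → (CHARGE, A_LIGHT)
try evStart: (CHARGE, evStart) → (ALIGN, A_TURN)  ← matches

evStart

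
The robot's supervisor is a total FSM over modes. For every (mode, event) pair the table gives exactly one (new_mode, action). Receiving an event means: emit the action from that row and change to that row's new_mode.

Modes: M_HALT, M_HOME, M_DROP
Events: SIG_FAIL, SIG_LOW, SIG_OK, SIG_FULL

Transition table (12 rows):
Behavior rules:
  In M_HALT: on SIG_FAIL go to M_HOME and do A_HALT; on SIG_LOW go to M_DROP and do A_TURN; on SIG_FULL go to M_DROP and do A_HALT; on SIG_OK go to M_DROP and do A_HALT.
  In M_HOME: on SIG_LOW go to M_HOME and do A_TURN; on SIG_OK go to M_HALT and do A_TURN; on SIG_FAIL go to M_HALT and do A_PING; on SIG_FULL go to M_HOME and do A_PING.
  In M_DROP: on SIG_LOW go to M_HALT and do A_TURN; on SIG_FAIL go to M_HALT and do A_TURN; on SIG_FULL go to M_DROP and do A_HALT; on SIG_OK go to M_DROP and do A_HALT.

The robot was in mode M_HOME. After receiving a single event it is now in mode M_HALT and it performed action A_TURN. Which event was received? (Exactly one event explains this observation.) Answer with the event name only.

try SIG_FAIL: (M_HOME, SIG_FAIL) → (M_HALT, A_PING)
try SIG_LOW: (M_HOME, SIG_LOW) → (M_HOME, A_TURN)
try SIG_OK: (M_HOME, SIG_OK) → (M_HALT, A_TURN)  ← matches
try SIG_FULL: (M_HOME, SIG_FULL) → (M_HOME, A_PING)

SIG_OK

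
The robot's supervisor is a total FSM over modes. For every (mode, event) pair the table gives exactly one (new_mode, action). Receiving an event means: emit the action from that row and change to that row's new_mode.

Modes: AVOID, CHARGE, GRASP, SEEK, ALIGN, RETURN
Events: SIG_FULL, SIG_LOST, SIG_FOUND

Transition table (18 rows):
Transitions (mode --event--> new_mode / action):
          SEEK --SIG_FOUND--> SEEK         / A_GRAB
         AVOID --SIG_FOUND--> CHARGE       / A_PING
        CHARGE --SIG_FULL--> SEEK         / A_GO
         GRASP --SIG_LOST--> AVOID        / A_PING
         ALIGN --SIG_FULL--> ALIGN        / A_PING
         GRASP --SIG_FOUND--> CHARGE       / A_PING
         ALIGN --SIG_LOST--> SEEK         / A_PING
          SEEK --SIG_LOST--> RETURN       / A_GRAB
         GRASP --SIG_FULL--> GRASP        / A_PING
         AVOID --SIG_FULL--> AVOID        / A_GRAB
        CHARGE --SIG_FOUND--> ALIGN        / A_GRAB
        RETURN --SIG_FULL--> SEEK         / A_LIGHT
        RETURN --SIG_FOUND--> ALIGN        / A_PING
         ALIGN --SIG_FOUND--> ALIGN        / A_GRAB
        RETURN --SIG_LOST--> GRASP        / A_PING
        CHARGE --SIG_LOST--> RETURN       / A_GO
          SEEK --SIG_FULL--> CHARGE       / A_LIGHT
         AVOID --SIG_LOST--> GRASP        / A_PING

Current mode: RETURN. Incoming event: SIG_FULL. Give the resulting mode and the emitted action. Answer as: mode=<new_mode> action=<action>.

mode=SEEK action=A_LIGHT

current mode = RETURN; filter table to that mode:
  (RETURN, SIG_FULL) → (SEEK, A_LIGHT)  ← event matches
  (RETURN, SIG_FOUND) → (ALIGN, A_PING)
  (RETURN, SIG_LOST) → (GRASP, A_PING)
event = SIG_FULL selects (SEEK, A_LIGHT)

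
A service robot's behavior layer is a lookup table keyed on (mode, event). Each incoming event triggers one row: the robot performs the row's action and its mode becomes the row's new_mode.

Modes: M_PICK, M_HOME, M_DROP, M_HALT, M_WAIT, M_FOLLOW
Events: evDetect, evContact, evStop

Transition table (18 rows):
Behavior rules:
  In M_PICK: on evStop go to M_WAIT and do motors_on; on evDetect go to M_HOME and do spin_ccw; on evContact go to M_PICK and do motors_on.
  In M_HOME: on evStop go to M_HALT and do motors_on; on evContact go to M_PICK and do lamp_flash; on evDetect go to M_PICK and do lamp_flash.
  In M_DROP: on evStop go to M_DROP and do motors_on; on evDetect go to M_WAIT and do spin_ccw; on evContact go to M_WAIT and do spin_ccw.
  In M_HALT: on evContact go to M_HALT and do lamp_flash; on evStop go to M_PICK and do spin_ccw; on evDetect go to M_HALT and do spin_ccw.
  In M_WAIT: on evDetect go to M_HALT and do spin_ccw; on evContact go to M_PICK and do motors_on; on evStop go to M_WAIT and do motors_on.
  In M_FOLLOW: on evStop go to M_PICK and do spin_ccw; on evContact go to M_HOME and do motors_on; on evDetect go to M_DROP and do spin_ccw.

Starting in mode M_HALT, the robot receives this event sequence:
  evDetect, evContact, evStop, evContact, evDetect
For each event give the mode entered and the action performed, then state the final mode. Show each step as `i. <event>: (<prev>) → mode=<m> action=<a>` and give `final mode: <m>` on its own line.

final mode: M_HOME

1. evDetect: (M_HALT) → mode=M_HALT action=spin_ccw
2. evContact: (M_HALT) → mode=M_HALT action=lamp_flash
3. evStop: (M_HALT) → mode=M_PICK action=spin_ccw
4. evContact: (M_PICK) → mode=M_PICK action=motors_on
5. evDetect: (M_PICK) → mode=M_HOME action=spin_ccw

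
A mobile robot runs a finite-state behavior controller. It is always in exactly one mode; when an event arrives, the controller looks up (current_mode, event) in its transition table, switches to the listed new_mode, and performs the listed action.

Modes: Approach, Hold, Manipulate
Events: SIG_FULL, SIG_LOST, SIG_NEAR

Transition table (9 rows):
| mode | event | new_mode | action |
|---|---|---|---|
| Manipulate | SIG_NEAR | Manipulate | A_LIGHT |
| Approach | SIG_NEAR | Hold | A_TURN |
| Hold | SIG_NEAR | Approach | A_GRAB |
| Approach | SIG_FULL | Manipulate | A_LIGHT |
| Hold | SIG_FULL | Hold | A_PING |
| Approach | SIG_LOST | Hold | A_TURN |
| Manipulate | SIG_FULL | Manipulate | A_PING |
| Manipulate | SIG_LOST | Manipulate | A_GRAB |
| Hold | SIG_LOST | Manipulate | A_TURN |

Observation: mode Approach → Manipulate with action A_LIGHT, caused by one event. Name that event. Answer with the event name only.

SIG_FULL

try SIG_FULL: (Approach, SIG_FULL) → (Manipulate, A_LIGHT)  ← matches
try SIG_LOST: (Approach, SIG_LOST) → (Hold, A_TURN)
try SIG_NEAR: (Approach, SIG_NEAR) → (Hold, A_TURN)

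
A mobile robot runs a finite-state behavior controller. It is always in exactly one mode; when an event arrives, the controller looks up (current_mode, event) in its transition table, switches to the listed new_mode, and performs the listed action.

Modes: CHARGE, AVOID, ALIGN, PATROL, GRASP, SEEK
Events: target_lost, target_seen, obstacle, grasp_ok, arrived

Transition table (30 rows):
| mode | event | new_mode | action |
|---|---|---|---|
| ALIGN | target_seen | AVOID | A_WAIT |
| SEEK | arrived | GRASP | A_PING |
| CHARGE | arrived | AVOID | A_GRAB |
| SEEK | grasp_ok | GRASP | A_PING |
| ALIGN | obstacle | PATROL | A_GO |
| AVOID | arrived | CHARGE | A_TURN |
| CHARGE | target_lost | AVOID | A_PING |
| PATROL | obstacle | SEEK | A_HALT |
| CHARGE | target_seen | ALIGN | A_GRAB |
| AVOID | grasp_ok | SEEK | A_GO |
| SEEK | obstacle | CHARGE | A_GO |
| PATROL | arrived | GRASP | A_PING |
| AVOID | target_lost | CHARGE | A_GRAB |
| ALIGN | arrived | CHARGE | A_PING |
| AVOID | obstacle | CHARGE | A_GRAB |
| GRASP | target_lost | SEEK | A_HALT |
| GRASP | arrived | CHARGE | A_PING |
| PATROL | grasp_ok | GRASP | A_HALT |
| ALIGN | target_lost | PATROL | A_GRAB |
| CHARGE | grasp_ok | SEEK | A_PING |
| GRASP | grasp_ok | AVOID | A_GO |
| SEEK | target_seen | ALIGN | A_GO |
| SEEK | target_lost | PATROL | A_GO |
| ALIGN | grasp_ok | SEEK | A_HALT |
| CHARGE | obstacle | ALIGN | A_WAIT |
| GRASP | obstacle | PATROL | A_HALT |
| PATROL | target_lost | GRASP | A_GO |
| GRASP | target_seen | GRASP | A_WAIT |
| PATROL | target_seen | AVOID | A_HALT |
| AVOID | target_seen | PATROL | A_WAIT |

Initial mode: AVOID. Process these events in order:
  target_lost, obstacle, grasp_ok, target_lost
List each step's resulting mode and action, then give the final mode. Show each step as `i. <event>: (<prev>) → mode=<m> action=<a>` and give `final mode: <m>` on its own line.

1. target_lost: (AVOID) → mode=CHARGE action=A_GRAB
2. obstacle: (CHARGE) → mode=ALIGN action=A_WAIT
3. grasp_ok: (ALIGN) → mode=SEEK action=A_HALT
4. target_lost: (SEEK) → mode=PATROL action=A_GO

final mode: PATROL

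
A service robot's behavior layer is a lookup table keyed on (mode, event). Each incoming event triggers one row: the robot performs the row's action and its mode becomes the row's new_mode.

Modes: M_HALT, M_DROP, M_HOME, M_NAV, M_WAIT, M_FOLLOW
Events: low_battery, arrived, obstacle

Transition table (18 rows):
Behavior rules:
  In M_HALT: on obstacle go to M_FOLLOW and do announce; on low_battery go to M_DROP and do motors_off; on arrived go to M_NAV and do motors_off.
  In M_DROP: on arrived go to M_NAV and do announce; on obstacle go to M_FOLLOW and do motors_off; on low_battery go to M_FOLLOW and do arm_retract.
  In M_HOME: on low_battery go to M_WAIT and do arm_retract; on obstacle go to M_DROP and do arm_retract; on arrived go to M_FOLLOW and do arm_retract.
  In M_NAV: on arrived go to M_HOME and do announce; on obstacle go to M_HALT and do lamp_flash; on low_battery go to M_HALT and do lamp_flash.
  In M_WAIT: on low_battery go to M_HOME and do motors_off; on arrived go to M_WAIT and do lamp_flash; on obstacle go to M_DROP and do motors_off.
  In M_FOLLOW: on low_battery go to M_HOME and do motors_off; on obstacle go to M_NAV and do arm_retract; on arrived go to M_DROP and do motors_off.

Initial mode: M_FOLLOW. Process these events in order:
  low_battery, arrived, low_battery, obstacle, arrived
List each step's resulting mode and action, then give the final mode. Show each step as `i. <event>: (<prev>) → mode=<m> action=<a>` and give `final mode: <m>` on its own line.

final mode: M_NAV

1. low_battery: (M_FOLLOW) → mode=M_HOME action=motors_off
2. arrived: (M_HOME) → mode=M_FOLLOW action=arm_retract
3. low_battery: (M_FOLLOW) → mode=M_HOME action=motors_off
4. obstacle: (M_HOME) → mode=M_DROP action=arm_retract
5. arrived: (M_DROP) → mode=M_NAV action=announce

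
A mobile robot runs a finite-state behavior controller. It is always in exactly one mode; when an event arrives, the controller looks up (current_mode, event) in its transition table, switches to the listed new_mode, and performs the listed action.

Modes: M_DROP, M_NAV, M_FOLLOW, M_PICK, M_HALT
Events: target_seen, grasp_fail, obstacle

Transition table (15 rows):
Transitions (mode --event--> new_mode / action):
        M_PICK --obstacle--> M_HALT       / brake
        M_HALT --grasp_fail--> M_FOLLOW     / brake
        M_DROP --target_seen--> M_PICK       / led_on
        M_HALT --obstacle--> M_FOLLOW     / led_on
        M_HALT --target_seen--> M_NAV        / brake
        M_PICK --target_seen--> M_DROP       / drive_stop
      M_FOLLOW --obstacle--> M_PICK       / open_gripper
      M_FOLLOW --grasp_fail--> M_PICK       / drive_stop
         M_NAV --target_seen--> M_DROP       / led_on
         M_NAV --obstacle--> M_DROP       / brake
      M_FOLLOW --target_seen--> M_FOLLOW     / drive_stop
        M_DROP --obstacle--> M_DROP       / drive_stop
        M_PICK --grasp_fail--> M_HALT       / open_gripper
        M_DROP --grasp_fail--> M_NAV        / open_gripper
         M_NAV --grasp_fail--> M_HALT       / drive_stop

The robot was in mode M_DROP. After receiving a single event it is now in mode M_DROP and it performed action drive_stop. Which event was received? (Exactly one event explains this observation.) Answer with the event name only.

obstacle

try target_seen: (M_DROP, target_seen) → (M_PICK, led_on)
try grasp_fail: (M_DROP, grasp_fail) → (M_NAV, open_gripper)
try obstacle: (M_DROP, obstacle) → (M_DROP, drive_stop)  ← matches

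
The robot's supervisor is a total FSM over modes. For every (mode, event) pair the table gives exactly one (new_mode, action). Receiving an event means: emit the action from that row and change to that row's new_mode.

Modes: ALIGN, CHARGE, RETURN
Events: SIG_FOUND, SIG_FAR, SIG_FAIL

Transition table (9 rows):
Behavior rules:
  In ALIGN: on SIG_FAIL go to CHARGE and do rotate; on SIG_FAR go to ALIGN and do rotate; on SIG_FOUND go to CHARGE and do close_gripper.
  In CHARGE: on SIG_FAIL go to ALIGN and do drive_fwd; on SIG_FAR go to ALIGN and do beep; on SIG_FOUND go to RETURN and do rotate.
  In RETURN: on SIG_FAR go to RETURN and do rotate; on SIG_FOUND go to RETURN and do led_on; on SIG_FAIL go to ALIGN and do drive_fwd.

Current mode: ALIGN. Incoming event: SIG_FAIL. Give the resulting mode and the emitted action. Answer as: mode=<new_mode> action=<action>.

mode=CHARGE action=rotate

current mode = ALIGN; filter table to that mode:
  (ALIGN, SIG_FAIL) → (CHARGE, rotate)  ← event matches
  (ALIGN, SIG_FAR) → (ALIGN, rotate)
  (ALIGN, SIG_FOUND) → (CHARGE, close_gripper)
event = SIG_FAIL selects (CHARGE, rotate)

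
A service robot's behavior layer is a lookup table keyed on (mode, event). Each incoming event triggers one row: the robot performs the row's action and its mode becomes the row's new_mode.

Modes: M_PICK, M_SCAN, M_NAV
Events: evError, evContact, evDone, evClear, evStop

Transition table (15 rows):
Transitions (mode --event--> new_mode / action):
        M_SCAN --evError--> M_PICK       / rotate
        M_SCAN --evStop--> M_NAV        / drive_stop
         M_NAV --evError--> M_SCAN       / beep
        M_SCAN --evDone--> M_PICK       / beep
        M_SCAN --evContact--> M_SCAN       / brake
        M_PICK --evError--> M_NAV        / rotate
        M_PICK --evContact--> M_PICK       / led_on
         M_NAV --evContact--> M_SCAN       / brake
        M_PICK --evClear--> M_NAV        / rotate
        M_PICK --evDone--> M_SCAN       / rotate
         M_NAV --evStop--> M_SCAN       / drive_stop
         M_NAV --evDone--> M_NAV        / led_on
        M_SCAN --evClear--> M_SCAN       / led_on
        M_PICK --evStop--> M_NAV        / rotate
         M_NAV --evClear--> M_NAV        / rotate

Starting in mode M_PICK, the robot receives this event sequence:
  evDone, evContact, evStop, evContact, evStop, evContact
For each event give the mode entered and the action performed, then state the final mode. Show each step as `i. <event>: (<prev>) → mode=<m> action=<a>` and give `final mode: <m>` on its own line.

final mode: M_SCAN

1. evDone: (M_PICK) → mode=M_SCAN action=rotate
2. evContact: (M_SCAN) → mode=M_SCAN action=brake
3. evStop: (M_SCAN) → mode=M_NAV action=drive_stop
4. evContact: (M_NAV) → mode=M_SCAN action=brake
5. evStop: (M_SCAN) → mode=M_NAV action=drive_stop
6. evContact: (M_NAV) → mode=M_SCAN action=brake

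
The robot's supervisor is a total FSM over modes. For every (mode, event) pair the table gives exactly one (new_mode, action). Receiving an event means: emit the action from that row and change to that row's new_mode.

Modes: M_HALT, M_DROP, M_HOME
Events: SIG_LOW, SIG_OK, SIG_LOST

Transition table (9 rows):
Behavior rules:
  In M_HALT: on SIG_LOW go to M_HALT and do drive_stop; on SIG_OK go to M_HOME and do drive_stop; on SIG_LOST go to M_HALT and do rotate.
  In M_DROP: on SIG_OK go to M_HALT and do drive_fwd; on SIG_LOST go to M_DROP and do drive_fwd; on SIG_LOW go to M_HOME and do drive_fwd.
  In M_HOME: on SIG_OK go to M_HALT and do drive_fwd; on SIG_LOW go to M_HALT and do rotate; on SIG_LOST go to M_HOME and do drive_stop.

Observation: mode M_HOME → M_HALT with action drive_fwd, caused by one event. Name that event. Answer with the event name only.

SIG_OK

try SIG_LOW: (M_HOME, SIG_LOW) → (M_HALT, rotate)
try SIG_OK: (M_HOME, SIG_OK) → (M_HALT, drive_fwd)  ← matches
try SIG_LOST: (M_HOME, SIG_LOST) → (M_HOME, drive_stop)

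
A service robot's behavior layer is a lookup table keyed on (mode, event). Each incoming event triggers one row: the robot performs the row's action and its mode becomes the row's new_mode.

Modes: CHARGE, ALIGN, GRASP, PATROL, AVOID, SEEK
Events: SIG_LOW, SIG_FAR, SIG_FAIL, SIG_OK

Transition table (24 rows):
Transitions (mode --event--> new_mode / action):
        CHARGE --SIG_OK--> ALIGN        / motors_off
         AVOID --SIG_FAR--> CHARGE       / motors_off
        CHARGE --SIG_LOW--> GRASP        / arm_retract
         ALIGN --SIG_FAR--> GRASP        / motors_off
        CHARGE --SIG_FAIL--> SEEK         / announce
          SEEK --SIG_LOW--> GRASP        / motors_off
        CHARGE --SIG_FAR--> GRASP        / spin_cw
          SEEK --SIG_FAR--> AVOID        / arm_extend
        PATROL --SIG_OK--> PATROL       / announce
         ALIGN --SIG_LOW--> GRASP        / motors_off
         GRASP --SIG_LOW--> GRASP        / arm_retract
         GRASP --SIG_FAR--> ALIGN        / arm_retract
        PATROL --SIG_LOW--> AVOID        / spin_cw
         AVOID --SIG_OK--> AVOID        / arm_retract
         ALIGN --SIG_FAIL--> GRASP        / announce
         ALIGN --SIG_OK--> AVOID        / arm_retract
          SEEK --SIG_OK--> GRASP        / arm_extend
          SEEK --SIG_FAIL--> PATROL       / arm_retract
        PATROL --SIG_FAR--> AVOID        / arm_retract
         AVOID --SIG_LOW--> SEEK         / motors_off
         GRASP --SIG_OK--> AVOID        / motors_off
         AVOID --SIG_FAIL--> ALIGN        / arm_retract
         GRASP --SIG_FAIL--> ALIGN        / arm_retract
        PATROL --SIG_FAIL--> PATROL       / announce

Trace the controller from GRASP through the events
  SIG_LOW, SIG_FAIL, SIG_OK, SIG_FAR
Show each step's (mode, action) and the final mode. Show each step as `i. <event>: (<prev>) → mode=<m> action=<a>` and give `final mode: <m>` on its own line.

1. SIG_LOW: (GRASP) → mode=GRASP action=arm_retract
2. SIG_FAIL: (GRASP) → mode=ALIGN action=arm_retract
3. SIG_OK: (ALIGN) → mode=AVOID action=arm_retract
4. SIG_FAR: (AVOID) → mode=CHARGE action=motors_off

final mode: CHARGE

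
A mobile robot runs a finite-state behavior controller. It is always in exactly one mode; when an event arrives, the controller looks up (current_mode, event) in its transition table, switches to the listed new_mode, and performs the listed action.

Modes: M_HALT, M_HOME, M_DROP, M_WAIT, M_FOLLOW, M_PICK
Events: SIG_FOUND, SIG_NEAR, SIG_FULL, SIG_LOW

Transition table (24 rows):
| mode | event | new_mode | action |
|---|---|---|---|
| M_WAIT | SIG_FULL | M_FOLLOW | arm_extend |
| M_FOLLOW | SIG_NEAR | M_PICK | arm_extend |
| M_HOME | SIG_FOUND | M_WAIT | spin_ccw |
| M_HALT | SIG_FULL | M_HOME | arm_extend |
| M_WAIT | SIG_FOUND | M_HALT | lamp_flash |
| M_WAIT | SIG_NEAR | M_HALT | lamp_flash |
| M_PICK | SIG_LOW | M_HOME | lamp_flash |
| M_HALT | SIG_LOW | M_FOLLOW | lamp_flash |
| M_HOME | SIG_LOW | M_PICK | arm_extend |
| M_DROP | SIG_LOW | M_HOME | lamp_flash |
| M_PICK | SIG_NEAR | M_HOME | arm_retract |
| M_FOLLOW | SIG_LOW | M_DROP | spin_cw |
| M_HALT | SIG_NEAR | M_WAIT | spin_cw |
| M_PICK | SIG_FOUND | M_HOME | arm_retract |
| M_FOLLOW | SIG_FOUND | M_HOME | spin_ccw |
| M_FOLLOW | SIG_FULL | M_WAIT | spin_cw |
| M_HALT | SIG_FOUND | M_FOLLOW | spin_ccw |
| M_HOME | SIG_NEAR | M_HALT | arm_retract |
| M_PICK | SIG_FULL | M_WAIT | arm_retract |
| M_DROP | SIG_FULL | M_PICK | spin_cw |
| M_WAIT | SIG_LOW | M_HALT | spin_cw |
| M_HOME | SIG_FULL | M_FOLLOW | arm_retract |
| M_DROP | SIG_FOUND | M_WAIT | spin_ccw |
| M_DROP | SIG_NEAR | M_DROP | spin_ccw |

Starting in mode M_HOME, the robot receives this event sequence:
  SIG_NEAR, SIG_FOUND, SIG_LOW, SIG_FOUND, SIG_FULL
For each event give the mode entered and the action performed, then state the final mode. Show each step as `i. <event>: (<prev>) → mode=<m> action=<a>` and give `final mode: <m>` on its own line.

1. SIG_NEAR: (M_HOME) → mode=M_HALT action=arm_retract
2. SIG_FOUND: (M_HALT) → mode=M_FOLLOW action=spin_ccw
3. SIG_LOW: (M_FOLLOW) → mode=M_DROP action=spin_cw
4. SIG_FOUND: (M_DROP) → mode=M_WAIT action=spin_ccw
5. SIG_FULL: (M_WAIT) → mode=M_FOLLOW action=arm_extend

final mode: M_FOLLOW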